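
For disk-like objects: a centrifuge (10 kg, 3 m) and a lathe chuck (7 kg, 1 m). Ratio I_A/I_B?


Given: M1=10 kg, R1=3 m, M2=7 kg, R2=1 m
For a disk: I = (1/2)*M*R^2, so I_A/I_B = (M1*R1^2)/(M2*R2^2)
M1*R1^2 = 10*9 = 90
M2*R2^2 = 7*1 = 7
I_A/I_B = 90/7 = 90/7

90/7


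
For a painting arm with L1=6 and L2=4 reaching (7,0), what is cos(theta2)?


Given: L1 = 6, L2 = 4, target (x, y) = (7, 0)
Using cos(theta2) = (x^2 + y^2 - L1^2 - L2^2) / (2*L1*L2)
x^2 + y^2 = 7^2 + 0 = 49
L1^2 + L2^2 = 36 + 16 = 52
Numerator = 49 - 52 = -3
Denominator = 2*6*4 = 48
cos(theta2) = -3/48 = -1/16

-1/16


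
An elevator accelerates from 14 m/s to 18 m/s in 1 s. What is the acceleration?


Given: initial velocity v0 = 14 m/s, final velocity v = 18 m/s, time t = 1 s
Using a = (v - v0) / t
a = (18 - 14) / 1
a = 4 / 1
a = 4 m/s^2

4 m/s^2


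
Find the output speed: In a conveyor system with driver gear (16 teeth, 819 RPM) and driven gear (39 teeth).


Given: N1 = 16 teeth, w1 = 819 RPM, N2 = 39 teeth
Using N1*w1 = N2*w2
w2 = N1*w1 / N2
w2 = 16*819 / 39
w2 = 13104 / 39
w2 = 336 RPM

336 RPM


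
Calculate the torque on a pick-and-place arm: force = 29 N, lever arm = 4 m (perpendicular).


Given: F = 29 N, r = 4 m, angle = 90 deg (perpendicular)
Using tau = F * r * sin(90)
sin(90) = 1
tau = 29 * 4 * 1
tau = 116 Nm

116 Nm


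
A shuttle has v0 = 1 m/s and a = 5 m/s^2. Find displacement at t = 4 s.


Given: v0 = 1 m/s, a = 5 m/s^2, t = 4 s
Using s = v0*t + (1/2)*a*t^2
s = 1*4 + (1/2)*5*4^2
s = 4 + (1/2)*80
s = 4 + 40
s = 44

44 m


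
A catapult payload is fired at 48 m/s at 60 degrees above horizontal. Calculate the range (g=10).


Given: v0 = 48 m/s, theta = 60 deg, g = 10 m/s^2
sin(2*60) = sin(120) = sqrt(3)/2
Using R = v0^2 * sin(2*theta) / g
R = 48^2 * (sqrt(3)/2) / 10
R = 2304 * sqrt(3) / 20
R = 576/5*sqrt(3) m

576/5*sqrt(3) m


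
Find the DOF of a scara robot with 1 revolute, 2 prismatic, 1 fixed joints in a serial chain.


Given: serial robot with 1 revolute, 2 prismatic, 1 fixed joints
DOF contribution per joint type: revolute=1, prismatic=1, spherical=3, fixed=0
DOF = 1*1 + 2*1 + 1*0
DOF = 3

3


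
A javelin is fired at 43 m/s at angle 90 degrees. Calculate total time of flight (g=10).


Given: v0 = 43 m/s, theta = 90 deg, g = 10 m/s^2
sin(90) = 1
Using T = 2*v0*sin(theta) / g
T = 2*43*1 / 10
T = 86 / 10
T = 43/5 s

43/5 s


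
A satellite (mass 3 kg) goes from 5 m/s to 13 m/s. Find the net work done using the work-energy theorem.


Given: m = 3 kg, v0 = 5 m/s, v = 13 m/s
Using W = (1/2)*m*(v^2 - v0^2)
v^2 = 13^2 = 169
v0^2 = 5^2 = 25
v^2 - v0^2 = 169 - 25 = 144
W = (1/2)*3*144 = 216 J

216 J


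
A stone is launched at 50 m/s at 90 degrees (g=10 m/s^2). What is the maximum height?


Given: v0 = 50 m/s, theta = 90 deg, g = 10 m/s^2
sin^2(90) = 1
Using H = v0^2 * sin^2(theta) / (2*g)
H = 50^2 * 1 / (2*10)
H = 2500 * 1 / 20
H = 2500 / 20
H = 125 m

125 m


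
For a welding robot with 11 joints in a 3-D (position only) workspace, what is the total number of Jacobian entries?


Given: task space dimension = 3, joints = 11
Jacobian is a 3 x 11 matrix
Total entries = rows * columns
Total = 3 * 11
Total = 33

33


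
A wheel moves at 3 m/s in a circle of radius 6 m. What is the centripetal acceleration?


Given: v = 3 m/s, r = 6 m
Using a_c = v^2 / r
a_c = 3^2 / 6
a_c = 9 / 6
a_c = 3/2 m/s^2

3/2 m/s^2


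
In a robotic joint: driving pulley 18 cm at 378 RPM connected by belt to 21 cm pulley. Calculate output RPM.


Given: D1 = 18 cm, w1 = 378 RPM, D2 = 21 cm
Using D1*w1 = D2*w2
w2 = D1*w1 / D2
w2 = 18*378 / 21
w2 = 6804 / 21
w2 = 324 RPM

324 RPM


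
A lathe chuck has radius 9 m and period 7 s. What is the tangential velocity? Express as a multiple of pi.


Given: radius r = 9 m, period T = 7 s
Using v = 2*pi*r / T
v = 2*pi*9 / 7
v = 18*pi / 7
v = 18/7*pi m/s

18/7*pi m/s


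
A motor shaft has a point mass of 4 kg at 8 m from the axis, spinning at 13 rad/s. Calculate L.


Given: m = 4 kg, r = 8 m, omega = 13 rad/s
For a point mass: I = m*r^2
I = 4*8^2 = 4*64 = 256
L = I*omega = 256*13
L = 3328 kg*m^2/s

3328 kg*m^2/s


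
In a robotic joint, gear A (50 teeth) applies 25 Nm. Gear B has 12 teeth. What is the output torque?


Given: N1 = 50, N2 = 12, T1 = 25 Nm
Using T2/T1 = N2/N1
T2 = T1 * N2 / N1
T2 = 25 * 12 / 50
T2 = 300 / 50
T2 = 6 Nm

6 Nm


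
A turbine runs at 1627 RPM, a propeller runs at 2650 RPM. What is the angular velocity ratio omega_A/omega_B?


Given: RPM_A = 1627, RPM_B = 2650
omega = 2*pi*RPM/60, so omega_A/omega_B = RPM_A / RPM_B
omega_A/omega_B = 1627 / 2650
omega_A/omega_B = 1627/2650

1627/2650


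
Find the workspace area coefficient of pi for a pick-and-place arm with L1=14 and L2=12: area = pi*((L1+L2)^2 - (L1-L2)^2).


Given: L1 = 14, L2 = 12
(L1+L2)^2 = (26)^2 = 676
(L1-L2)^2 = (2)^2 = 4
Difference = 676 - 4 = 672
This equals 4*L1*L2 = 4*14*12 = 672
Workspace area = 672*pi

672


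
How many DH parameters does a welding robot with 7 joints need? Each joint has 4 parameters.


Given: 7 joints, 4 DH parameters per joint (d, theta, a, alpha)
Total DH parameters = number_of_joints * 4
Total = 7 * 4
Total = 28

28


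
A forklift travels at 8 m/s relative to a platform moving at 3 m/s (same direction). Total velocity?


Given: object velocity = 8 m/s, platform velocity = 3 m/s (same direction)
Using classical velocity addition: v_total = v_object + v_platform
v_total = 8 + 3
v_total = 11 m/s

11 m/s


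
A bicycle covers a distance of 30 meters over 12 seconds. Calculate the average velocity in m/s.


Given: distance d = 30 m, time t = 12 s
Using v = d / t
v = 30 / 12
v = 5/2 m/s

5/2 m/s


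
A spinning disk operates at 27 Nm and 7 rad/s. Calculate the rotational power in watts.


Given: tau = 27 Nm, omega = 7 rad/s
Using P = tau * omega
P = 27 * 7
P = 189 W

189 W


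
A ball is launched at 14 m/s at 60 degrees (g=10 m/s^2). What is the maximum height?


Given: v0 = 14 m/s, theta = 60 deg, g = 10 m/s^2
sin^2(60) = 3/4
Using H = v0^2 * sin^2(theta) / (2*g)
H = 14^2 * 3/4 / (2*10)
H = 196 * 3/4 / 20
H = 147 / 20
H = 147/20 m

147/20 m


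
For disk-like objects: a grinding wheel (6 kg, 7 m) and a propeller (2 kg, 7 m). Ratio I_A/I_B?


Given: M1=6 kg, R1=7 m, M2=2 kg, R2=7 m
For a disk: I = (1/2)*M*R^2, so I_A/I_B = (M1*R1^2)/(M2*R2^2)
M1*R1^2 = 6*49 = 294
M2*R2^2 = 2*49 = 98
I_A/I_B = 294/98 = 3

3


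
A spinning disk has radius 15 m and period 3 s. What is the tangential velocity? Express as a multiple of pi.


Given: radius r = 15 m, period T = 3 s
Using v = 2*pi*r / T
v = 2*pi*15 / 3
v = 30*pi / 3
v = 10*pi m/s

10*pi m/s


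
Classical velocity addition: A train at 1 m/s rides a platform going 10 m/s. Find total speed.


Given: object velocity = 1 m/s, platform velocity = 10 m/s (same direction)
Using classical velocity addition: v_total = v_object + v_platform
v_total = 1 + 10
v_total = 11 m/s

11 m/s


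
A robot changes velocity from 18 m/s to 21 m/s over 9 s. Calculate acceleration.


Given: initial velocity v0 = 18 m/s, final velocity v = 21 m/s, time t = 9 s
Using a = (v - v0) / t
a = (21 - 18) / 9
a = 3 / 9
a = 1/3 m/s^2

1/3 m/s^2


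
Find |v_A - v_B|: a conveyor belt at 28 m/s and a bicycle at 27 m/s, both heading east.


Given: v_A = 28 m/s east, v_B = 27 m/s east
Both move in the same direction; relative speed = |v_A - v_B|
|28 - 27| = |1|
= 1 m/s

1 m/s


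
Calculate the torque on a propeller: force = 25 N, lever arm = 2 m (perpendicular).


Given: F = 25 N, r = 2 m, angle = 90 deg (perpendicular)
Using tau = F * r * sin(90)
sin(90) = 1
tau = 25 * 2 * 1
tau = 50 Nm

50 Nm


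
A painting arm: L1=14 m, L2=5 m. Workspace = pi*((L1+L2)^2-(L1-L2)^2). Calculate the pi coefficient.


Given: L1 = 14, L2 = 5
(L1+L2)^2 = (19)^2 = 361
(L1-L2)^2 = (9)^2 = 81
Difference = 361 - 81 = 280
This equals 4*L1*L2 = 4*14*5 = 280
Workspace area = 280*pi

280


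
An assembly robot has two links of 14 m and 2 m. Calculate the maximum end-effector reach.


Given: L1 = 14 m, L2 = 2 m
For a 2-link planar arm, max reach = L1 + L2 (fully extended)
Max reach = 14 + 2
Max reach = 16 m

16 m


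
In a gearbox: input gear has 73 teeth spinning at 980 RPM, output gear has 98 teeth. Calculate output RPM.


Given: N1 = 73 teeth, w1 = 980 RPM, N2 = 98 teeth
Using N1*w1 = N2*w2
w2 = N1*w1 / N2
w2 = 73*980 / 98
w2 = 71540 / 98
w2 = 730 RPM

730 RPM


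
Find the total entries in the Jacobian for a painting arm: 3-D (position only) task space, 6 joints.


Given: task space dimension = 3, joints = 6
Jacobian is a 3 x 6 matrix
Total entries = rows * columns
Total = 3 * 6
Total = 18

18


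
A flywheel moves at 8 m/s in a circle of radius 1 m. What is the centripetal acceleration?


Given: v = 8 m/s, r = 1 m
Using a_c = v^2 / r
a_c = 8^2 / 1
a_c = 64 / 1
a_c = 64 m/s^2

64 m/s^2


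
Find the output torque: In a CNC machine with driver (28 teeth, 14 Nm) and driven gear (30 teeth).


Given: N1 = 28, N2 = 30, T1 = 14 Nm
Using T2/T1 = N2/N1
T2 = T1 * N2 / N1
T2 = 14 * 30 / 28
T2 = 420 / 28
T2 = 15 Nm

15 Nm


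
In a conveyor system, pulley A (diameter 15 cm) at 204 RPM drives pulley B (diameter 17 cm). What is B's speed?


Given: D1 = 15 cm, w1 = 204 RPM, D2 = 17 cm
Using D1*w1 = D2*w2
w2 = D1*w1 / D2
w2 = 15*204 / 17
w2 = 3060 / 17
w2 = 180 RPM

180 RPM


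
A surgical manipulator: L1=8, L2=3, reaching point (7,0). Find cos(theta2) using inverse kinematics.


Given: L1 = 8, L2 = 3, target (x, y) = (7, 0)
Using cos(theta2) = (x^2 + y^2 - L1^2 - L2^2) / (2*L1*L2)
x^2 + y^2 = 7^2 + 0 = 49
L1^2 + L2^2 = 64 + 9 = 73
Numerator = 49 - 73 = -24
Denominator = 2*8*3 = 48
cos(theta2) = -24/48 = -1/2

-1/2


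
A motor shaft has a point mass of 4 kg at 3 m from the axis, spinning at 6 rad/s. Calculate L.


Given: m = 4 kg, r = 3 m, omega = 6 rad/s
For a point mass: I = m*r^2
I = 4*3^2 = 4*9 = 36
L = I*omega = 36*6
L = 216 kg*m^2/s

216 kg*m^2/s


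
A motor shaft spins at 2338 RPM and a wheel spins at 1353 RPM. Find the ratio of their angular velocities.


Given: RPM_A = 2338, RPM_B = 1353
omega = 2*pi*RPM/60, so omega_A/omega_B = RPM_A / RPM_B
omega_A/omega_B = 2338 / 1353
omega_A/omega_B = 2338/1353

2338/1353


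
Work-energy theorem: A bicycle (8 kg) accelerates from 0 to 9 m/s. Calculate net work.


Given: m = 8 kg, v0 = 0 m/s, v = 9 m/s
Using W = (1/2)*m*(v^2 - v0^2)
v^2 = 9^2 = 81
v0^2 = 0^2 = 0
v^2 - v0^2 = 81 - 0 = 81
W = (1/2)*8*81 = 324 J

324 J


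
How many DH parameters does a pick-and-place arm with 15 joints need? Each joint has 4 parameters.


Given: 15 joints, 4 DH parameters per joint (d, theta, a, alpha)
Total DH parameters = number_of_joints * 4
Total = 15 * 4
Total = 60

60


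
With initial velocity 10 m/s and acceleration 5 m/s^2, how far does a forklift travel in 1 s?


Given: v0 = 10 m/s, a = 5 m/s^2, t = 1 s
Using s = v0*t + (1/2)*a*t^2
s = 10*1 + (1/2)*5*1^2
s = 10 + (1/2)*5
s = 10 + 5/2
s = 25/2

25/2 m


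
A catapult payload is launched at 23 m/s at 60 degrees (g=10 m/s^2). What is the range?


Given: v0 = 23 m/s, theta = 60 deg, g = 10 m/s^2
sin(2*60) = sin(120) = sqrt(3)/2
Using R = v0^2 * sin(2*theta) / g
R = 23^2 * (sqrt(3)/2) / 10
R = 529 * sqrt(3) / 20
R = 529/20*sqrt(3) m

529/20*sqrt(3) m


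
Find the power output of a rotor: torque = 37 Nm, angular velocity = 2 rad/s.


Given: tau = 37 Nm, omega = 2 rad/s
Using P = tau * omega
P = 37 * 2
P = 74 W

74 W


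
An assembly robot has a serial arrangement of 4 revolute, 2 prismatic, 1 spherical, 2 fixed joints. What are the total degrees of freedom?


Given: serial robot with 4 revolute, 2 prismatic, 1 spherical, 2 fixed joints
DOF contribution per joint type: revolute=1, prismatic=1, spherical=3, fixed=0
DOF = 4*1 + 2*1 + 1*3 + 2*0
DOF = 9

9


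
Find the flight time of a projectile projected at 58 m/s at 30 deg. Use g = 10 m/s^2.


Given: v0 = 58 m/s, theta = 30 deg, g = 10 m/s^2
sin(30) = 1/2
Using T = 2*v0*sin(theta) / g
T = 2*58*1/2 / 10
T = 58 / 10
T = 29/5 s

29/5 s


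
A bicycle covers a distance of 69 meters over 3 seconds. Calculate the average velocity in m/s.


Given: distance d = 69 m, time t = 3 s
Using v = d / t
v = 69 / 3
v = 23 m/s

23 m/s


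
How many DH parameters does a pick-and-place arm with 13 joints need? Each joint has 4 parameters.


Given: 13 joints, 4 DH parameters per joint (d, theta, a, alpha)
Total DH parameters = number_of_joints * 4
Total = 13 * 4
Total = 52

52


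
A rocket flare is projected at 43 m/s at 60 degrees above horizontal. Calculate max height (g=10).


Given: v0 = 43 m/s, theta = 60 deg, g = 10 m/s^2
sin^2(60) = 3/4
Using H = v0^2 * sin^2(theta) / (2*g)
H = 43^2 * 3/4 / (2*10)
H = 1849 * 3/4 / 20
H = 5547/4 / 20
H = 5547/80 m

5547/80 m


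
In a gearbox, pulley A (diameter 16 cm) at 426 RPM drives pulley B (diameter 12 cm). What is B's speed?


Given: D1 = 16 cm, w1 = 426 RPM, D2 = 12 cm
Using D1*w1 = D2*w2
w2 = D1*w1 / D2
w2 = 16*426 / 12
w2 = 6816 / 12
w2 = 568 RPM

568 RPM


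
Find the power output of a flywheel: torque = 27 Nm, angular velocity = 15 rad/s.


Given: tau = 27 Nm, omega = 15 rad/s
Using P = tau * omega
P = 27 * 15
P = 405 W

405 W


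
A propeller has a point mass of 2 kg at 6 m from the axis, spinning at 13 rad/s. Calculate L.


Given: m = 2 kg, r = 6 m, omega = 13 rad/s
For a point mass: I = m*r^2
I = 2*6^2 = 2*36 = 72
L = I*omega = 72*13
L = 936 kg*m^2/s

936 kg*m^2/s


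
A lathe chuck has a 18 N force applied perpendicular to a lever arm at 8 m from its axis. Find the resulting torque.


Given: F = 18 N, r = 8 m, angle = 90 deg (perpendicular)
Using tau = F * r * sin(90)
sin(90) = 1
tau = 18 * 8 * 1
tau = 144 Nm

144 Nm


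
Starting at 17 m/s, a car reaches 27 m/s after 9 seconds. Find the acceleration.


Given: initial velocity v0 = 17 m/s, final velocity v = 27 m/s, time t = 9 s
Using a = (v - v0) / t
a = (27 - 17) / 9
a = 10 / 9
a = 10/9 m/s^2

10/9 m/s^2


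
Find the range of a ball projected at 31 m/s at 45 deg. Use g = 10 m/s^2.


Given: v0 = 31 m/s, theta = 45 deg, g = 10 m/s^2
sin(2*45) = sin(90) = 1
Using R = v0^2 * sin(2*theta) / g
R = 31^2 * 1 / 10
R = 961 / 10
R = 961/10 m

961/10 m


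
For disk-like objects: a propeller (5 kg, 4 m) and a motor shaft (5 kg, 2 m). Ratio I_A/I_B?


Given: M1=5 kg, R1=4 m, M2=5 kg, R2=2 m
For a disk: I = (1/2)*M*R^2, so I_A/I_B = (M1*R1^2)/(M2*R2^2)
M1*R1^2 = 5*16 = 80
M2*R2^2 = 5*4 = 20
I_A/I_B = 80/20 = 4

4


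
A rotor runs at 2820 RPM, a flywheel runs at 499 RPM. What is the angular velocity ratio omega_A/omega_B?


Given: RPM_A = 2820, RPM_B = 499
omega = 2*pi*RPM/60, so omega_A/omega_B = RPM_A / RPM_B
omega_A/omega_B = 2820 / 499
omega_A/omega_B = 2820/499

2820/499


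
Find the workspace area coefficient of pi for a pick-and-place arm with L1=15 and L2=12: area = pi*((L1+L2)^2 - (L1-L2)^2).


Given: L1 = 15, L2 = 12
(L1+L2)^2 = (27)^2 = 729
(L1-L2)^2 = (3)^2 = 9
Difference = 729 - 9 = 720
This equals 4*L1*L2 = 4*15*12 = 720
Workspace area = 720*pi

720


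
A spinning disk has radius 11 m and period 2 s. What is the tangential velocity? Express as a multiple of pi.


Given: radius r = 11 m, period T = 2 s
Using v = 2*pi*r / T
v = 2*pi*11 / 2
v = 22*pi / 2
v = 11*pi m/s

11*pi m/s


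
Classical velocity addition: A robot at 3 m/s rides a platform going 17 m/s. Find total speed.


Given: object velocity = 3 m/s, platform velocity = 17 m/s (same direction)
Using classical velocity addition: v_total = v_object + v_platform
v_total = 3 + 17
v_total = 20 m/s

20 m/s


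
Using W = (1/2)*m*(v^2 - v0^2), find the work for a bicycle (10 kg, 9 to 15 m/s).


Given: m = 10 kg, v0 = 9 m/s, v = 15 m/s
Using W = (1/2)*m*(v^2 - v0^2)
v^2 = 15^2 = 225
v0^2 = 9^2 = 81
v^2 - v0^2 = 225 - 81 = 144
W = (1/2)*10*144 = 720 J

720 J


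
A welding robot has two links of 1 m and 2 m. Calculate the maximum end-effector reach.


Given: L1 = 1 m, L2 = 2 m
For a 2-link planar arm, max reach = L1 + L2 (fully extended)
Max reach = 1 + 2
Max reach = 3 m

3 m


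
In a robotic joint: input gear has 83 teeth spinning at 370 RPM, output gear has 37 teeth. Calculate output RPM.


Given: N1 = 83 teeth, w1 = 370 RPM, N2 = 37 teeth
Using N1*w1 = N2*w2
w2 = N1*w1 / N2
w2 = 83*370 / 37
w2 = 30710 / 37
w2 = 830 RPM

830 RPM


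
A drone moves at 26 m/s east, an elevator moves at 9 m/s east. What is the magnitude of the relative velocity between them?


Given: v_A = 26 m/s east, v_B = 9 m/s east
Both move in the same direction; relative speed = |v_A - v_B|
|26 - 9| = |17|
= 17 m/s

17 m/s


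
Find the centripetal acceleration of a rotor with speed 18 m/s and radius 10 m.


Given: v = 18 m/s, r = 10 m
Using a_c = v^2 / r
a_c = 18^2 / 10
a_c = 324 / 10
a_c = 162/5 m/s^2

162/5 m/s^2


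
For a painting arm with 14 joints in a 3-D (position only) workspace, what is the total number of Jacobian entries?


Given: task space dimension = 3, joints = 14
Jacobian is a 3 x 14 matrix
Total entries = rows * columns
Total = 3 * 14
Total = 42

42


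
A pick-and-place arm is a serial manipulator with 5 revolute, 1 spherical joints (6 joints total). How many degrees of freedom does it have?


Given: serial robot with 5 revolute, 1 spherical joints
DOF contribution per joint type: revolute=1, prismatic=1, spherical=3, fixed=0
DOF = 5*1 + 1*3
DOF = 8

8


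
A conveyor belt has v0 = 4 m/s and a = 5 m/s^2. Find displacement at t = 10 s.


Given: v0 = 4 m/s, a = 5 m/s^2, t = 10 s
Using s = v0*t + (1/2)*a*t^2
s = 4*10 + (1/2)*5*10^2
s = 40 + (1/2)*500
s = 40 + 250
s = 290

290 m


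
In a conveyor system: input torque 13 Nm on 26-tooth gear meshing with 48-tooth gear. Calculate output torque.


Given: N1 = 26, N2 = 48, T1 = 13 Nm
Using T2/T1 = N2/N1
T2 = T1 * N2 / N1
T2 = 13 * 48 / 26
T2 = 624 / 26
T2 = 24 Nm

24 Nm


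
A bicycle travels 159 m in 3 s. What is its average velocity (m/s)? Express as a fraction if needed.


Given: distance d = 159 m, time t = 3 s
Using v = d / t
v = 159 / 3
v = 53 m/s

53 m/s


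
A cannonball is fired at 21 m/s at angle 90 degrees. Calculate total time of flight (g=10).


Given: v0 = 21 m/s, theta = 90 deg, g = 10 m/s^2
sin(90) = 1
Using T = 2*v0*sin(theta) / g
T = 2*21*1 / 10
T = 42 / 10
T = 21/5 s

21/5 s


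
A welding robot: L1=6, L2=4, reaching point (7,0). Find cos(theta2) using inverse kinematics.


Given: L1 = 6, L2 = 4, target (x, y) = (7, 0)
Using cos(theta2) = (x^2 + y^2 - L1^2 - L2^2) / (2*L1*L2)
x^2 + y^2 = 7^2 + 0 = 49
L1^2 + L2^2 = 36 + 16 = 52
Numerator = 49 - 52 = -3
Denominator = 2*6*4 = 48
cos(theta2) = -3/48 = -1/16

-1/16


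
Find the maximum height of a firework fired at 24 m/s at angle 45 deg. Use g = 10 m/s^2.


Given: v0 = 24 m/s, theta = 45 deg, g = 10 m/s^2
sin^2(45) = 1/2
Using H = v0^2 * sin^2(theta) / (2*g)
H = 24^2 * 1/2 / (2*10)
H = 576 * 1/2 / 20
H = 288 / 20
H = 72/5 m

72/5 m


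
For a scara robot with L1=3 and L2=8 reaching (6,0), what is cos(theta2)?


Given: L1 = 3, L2 = 8, target (x, y) = (6, 0)
Using cos(theta2) = (x^2 + y^2 - L1^2 - L2^2) / (2*L1*L2)
x^2 + y^2 = 6^2 + 0 = 36
L1^2 + L2^2 = 9 + 64 = 73
Numerator = 36 - 73 = -37
Denominator = 2*3*8 = 48
cos(theta2) = -37/48 = -37/48

-37/48


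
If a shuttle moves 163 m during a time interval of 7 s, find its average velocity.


Given: distance d = 163 m, time t = 7 s
Using v = d / t
v = 163 / 7
v = 163/7 m/s

163/7 m/s


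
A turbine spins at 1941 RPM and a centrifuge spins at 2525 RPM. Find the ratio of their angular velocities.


Given: RPM_A = 1941, RPM_B = 2525
omega = 2*pi*RPM/60, so omega_A/omega_B = RPM_A / RPM_B
omega_A/omega_B = 1941 / 2525
omega_A/omega_B = 1941/2525

1941/2525


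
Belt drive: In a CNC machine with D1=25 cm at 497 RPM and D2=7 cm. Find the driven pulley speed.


Given: D1 = 25 cm, w1 = 497 RPM, D2 = 7 cm
Using D1*w1 = D2*w2
w2 = D1*w1 / D2
w2 = 25*497 / 7
w2 = 12425 / 7
w2 = 1775 RPM

1775 RPM


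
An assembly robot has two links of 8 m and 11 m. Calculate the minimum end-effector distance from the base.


Given: L1 = 8 m, L2 = 11 m
For a 2-link planar arm, min reach = |L1 - L2| (second link folded back)
Min reach = |8 - 11|
Min reach = 3 m

3 m


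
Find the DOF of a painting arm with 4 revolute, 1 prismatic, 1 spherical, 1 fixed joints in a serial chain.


Given: serial robot with 4 revolute, 1 prismatic, 1 spherical, 1 fixed joints
DOF contribution per joint type: revolute=1, prismatic=1, spherical=3, fixed=0
DOF = 4*1 + 1*1 + 1*3 + 1*0
DOF = 8

8


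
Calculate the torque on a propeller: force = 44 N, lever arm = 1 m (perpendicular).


Given: F = 44 N, r = 1 m, angle = 90 deg (perpendicular)
Using tau = F * r * sin(90)
sin(90) = 1
tau = 44 * 1 * 1
tau = 44 Nm

44 Nm


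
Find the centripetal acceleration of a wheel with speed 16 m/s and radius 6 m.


Given: v = 16 m/s, r = 6 m
Using a_c = v^2 / r
a_c = 16^2 / 6
a_c = 256 / 6
a_c = 128/3 m/s^2

128/3 m/s^2


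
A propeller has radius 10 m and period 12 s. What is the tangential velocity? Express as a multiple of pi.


Given: radius r = 10 m, period T = 12 s
Using v = 2*pi*r / T
v = 2*pi*10 / 12
v = 20*pi / 12
v = 5/3*pi m/s

5/3*pi m/s


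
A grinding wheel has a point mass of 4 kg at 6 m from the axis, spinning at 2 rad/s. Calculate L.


Given: m = 4 kg, r = 6 m, omega = 2 rad/s
For a point mass: I = m*r^2
I = 4*6^2 = 4*36 = 144
L = I*omega = 144*2
L = 288 kg*m^2/s

288 kg*m^2/s


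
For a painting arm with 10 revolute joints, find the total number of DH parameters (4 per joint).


Given: 10 joints, 4 DH parameters per joint (d, theta, a, alpha)
Total DH parameters = number_of_joints * 4
Total = 10 * 4
Total = 40

40


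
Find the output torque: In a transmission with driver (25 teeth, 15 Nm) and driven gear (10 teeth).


Given: N1 = 25, N2 = 10, T1 = 15 Nm
Using T2/T1 = N2/N1
T2 = T1 * N2 / N1
T2 = 15 * 10 / 25
T2 = 150 / 25
T2 = 6 Nm

6 Nm


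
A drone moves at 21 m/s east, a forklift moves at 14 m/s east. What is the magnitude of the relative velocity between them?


Given: v_A = 21 m/s east, v_B = 14 m/s east
Both move in the same direction; relative speed = |v_A - v_B|
|21 - 14| = |7|
= 7 m/s

7 m/s


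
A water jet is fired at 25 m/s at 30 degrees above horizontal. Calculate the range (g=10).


Given: v0 = 25 m/s, theta = 30 deg, g = 10 m/s^2
sin(2*30) = sin(60) = sqrt(3)/2
Using R = v0^2 * sin(2*theta) / g
R = 25^2 * (sqrt(3)/2) / 10
R = 625 * sqrt(3) / 20
R = 125/4*sqrt(3) m

125/4*sqrt(3) m


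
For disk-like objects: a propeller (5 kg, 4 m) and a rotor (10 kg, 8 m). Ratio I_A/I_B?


Given: M1=5 kg, R1=4 m, M2=10 kg, R2=8 m
For a disk: I = (1/2)*M*R^2, so I_A/I_B = (M1*R1^2)/(M2*R2^2)
M1*R1^2 = 5*16 = 80
M2*R2^2 = 10*64 = 640
I_A/I_B = 80/640 = 1/8

1/8


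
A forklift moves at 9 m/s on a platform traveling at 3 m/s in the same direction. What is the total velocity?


Given: object velocity = 9 m/s, platform velocity = 3 m/s (same direction)
Using classical velocity addition: v_total = v_object + v_platform
v_total = 9 + 3
v_total = 12 m/s

12 m/s


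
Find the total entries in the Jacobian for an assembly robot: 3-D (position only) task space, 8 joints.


Given: task space dimension = 3, joints = 8
Jacobian is a 3 x 8 matrix
Total entries = rows * columns
Total = 3 * 8
Total = 24

24


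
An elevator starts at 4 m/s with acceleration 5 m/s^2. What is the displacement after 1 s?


Given: v0 = 4 m/s, a = 5 m/s^2, t = 1 s
Using s = v0*t + (1/2)*a*t^2
s = 4*1 + (1/2)*5*1^2
s = 4 + (1/2)*5
s = 4 + 5/2
s = 13/2

13/2 m


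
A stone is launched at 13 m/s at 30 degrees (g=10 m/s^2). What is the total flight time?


Given: v0 = 13 m/s, theta = 30 deg, g = 10 m/s^2
sin(30) = 1/2
Using T = 2*v0*sin(theta) / g
T = 2*13*1/2 / 10
T = 13 / 10
T = 13/10 s

13/10 s


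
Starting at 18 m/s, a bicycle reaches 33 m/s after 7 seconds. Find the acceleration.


Given: initial velocity v0 = 18 m/s, final velocity v = 33 m/s, time t = 7 s
Using a = (v - v0) / t
a = (33 - 18) / 7
a = 15 / 7
a = 15/7 m/s^2

15/7 m/s^2


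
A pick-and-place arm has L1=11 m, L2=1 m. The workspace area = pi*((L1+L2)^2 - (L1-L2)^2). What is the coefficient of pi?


Given: L1 = 11, L2 = 1
(L1+L2)^2 = (12)^2 = 144
(L1-L2)^2 = (10)^2 = 100
Difference = 144 - 100 = 44
This equals 4*L1*L2 = 4*11*1 = 44
Workspace area = 44*pi

44


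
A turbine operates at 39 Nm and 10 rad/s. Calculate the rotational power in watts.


Given: tau = 39 Nm, omega = 10 rad/s
Using P = tau * omega
P = 39 * 10
P = 390 W

390 W


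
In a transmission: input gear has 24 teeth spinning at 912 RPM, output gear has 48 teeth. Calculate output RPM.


Given: N1 = 24 teeth, w1 = 912 RPM, N2 = 48 teeth
Using N1*w1 = N2*w2
w2 = N1*w1 / N2
w2 = 24*912 / 48
w2 = 21888 / 48
w2 = 456 RPM

456 RPM


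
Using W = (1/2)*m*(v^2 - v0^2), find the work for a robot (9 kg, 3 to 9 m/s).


Given: m = 9 kg, v0 = 3 m/s, v = 9 m/s
Using W = (1/2)*m*(v^2 - v0^2)
v^2 = 9^2 = 81
v0^2 = 3^2 = 9
v^2 - v0^2 = 81 - 9 = 72
W = (1/2)*9*72 = 324 J

324 J


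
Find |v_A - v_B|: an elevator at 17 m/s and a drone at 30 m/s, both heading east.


Given: v_A = 17 m/s east, v_B = 30 m/s east
Both move in the same direction; relative speed = |v_A - v_B|
|17 - 30| = |-13|
= 13 m/s

13 m/s


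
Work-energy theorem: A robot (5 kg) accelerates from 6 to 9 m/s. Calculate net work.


Given: m = 5 kg, v0 = 6 m/s, v = 9 m/s
Using W = (1/2)*m*(v^2 - v0^2)
v^2 = 9^2 = 81
v0^2 = 6^2 = 36
v^2 - v0^2 = 81 - 36 = 45
W = (1/2)*5*45 = 225/2 J

225/2 J


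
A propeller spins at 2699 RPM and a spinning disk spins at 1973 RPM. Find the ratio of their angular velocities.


Given: RPM_A = 2699, RPM_B = 1973
omega = 2*pi*RPM/60, so omega_A/omega_B = RPM_A / RPM_B
omega_A/omega_B = 2699 / 1973
omega_A/omega_B = 2699/1973

2699/1973


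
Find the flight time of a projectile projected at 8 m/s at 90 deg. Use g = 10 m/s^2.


Given: v0 = 8 m/s, theta = 90 deg, g = 10 m/s^2
sin(90) = 1
Using T = 2*v0*sin(theta) / g
T = 2*8*1 / 10
T = 16 / 10
T = 8/5 s

8/5 s


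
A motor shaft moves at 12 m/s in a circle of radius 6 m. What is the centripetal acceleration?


Given: v = 12 m/s, r = 6 m
Using a_c = v^2 / r
a_c = 12^2 / 6
a_c = 144 / 6
a_c = 24 m/s^2

24 m/s^2


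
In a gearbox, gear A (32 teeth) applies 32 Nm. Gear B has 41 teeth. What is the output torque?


Given: N1 = 32, N2 = 41, T1 = 32 Nm
Using T2/T1 = N2/N1
T2 = T1 * N2 / N1
T2 = 32 * 41 / 32
T2 = 1312 / 32
T2 = 41 Nm

41 Nm


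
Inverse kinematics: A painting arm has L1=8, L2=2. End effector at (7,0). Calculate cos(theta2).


Given: L1 = 8, L2 = 2, target (x, y) = (7, 0)
Using cos(theta2) = (x^2 + y^2 - L1^2 - L2^2) / (2*L1*L2)
x^2 + y^2 = 7^2 + 0 = 49
L1^2 + L2^2 = 64 + 4 = 68
Numerator = 49 - 68 = -19
Denominator = 2*8*2 = 32
cos(theta2) = -19/32 = -19/32

-19/32


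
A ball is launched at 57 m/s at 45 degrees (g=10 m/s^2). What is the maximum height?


Given: v0 = 57 m/s, theta = 45 deg, g = 10 m/s^2
sin^2(45) = 1/2
Using H = v0^2 * sin^2(theta) / (2*g)
H = 57^2 * 1/2 / (2*10)
H = 3249 * 1/2 / 20
H = 3249/2 / 20
H = 3249/40 m

3249/40 m


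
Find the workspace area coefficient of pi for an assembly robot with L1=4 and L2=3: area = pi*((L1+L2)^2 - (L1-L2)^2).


Given: L1 = 4, L2 = 3
(L1+L2)^2 = (7)^2 = 49
(L1-L2)^2 = (1)^2 = 1
Difference = 49 - 1 = 48
This equals 4*L1*L2 = 4*4*3 = 48
Workspace area = 48*pi

48


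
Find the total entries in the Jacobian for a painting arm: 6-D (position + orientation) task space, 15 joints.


Given: task space dimension = 6, joints = 15
Jacobian is a 6 x 15 matrix
Total entries = rows * columns
Total = 6 * 15
Total = 90

90


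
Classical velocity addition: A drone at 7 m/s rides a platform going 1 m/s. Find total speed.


Given: object velocity = 7 m/s, platform velocity = 1 m/s (same direction)
Using classical velocity addition: v_total = v_object + v_platform
v_total = 7 + 1
v_total = 8 m/s

8 m/s


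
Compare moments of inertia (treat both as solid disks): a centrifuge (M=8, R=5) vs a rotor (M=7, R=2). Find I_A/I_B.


Given: M1=8 kg, R1=5 m, M2=7 kg, R2=2 m
For a disk: I = (1/2)*M*R^2, so I_A/I_B = (M1*R1^2)/(M2*R2^2)
M1*R1^2 = 8*25 = 200
M2*R2^2 = 7*4 = 28
I_A/I_B = 200/28 = 50/7

50/7


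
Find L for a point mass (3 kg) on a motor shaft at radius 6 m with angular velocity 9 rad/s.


Given: m = 3 kg, r = 6 m, omega = 9 rad/s
For a point mass: I = m*r^2
I = 3*6^2 = 3*36 = 108
L = I*omega = 108*9
L = 972 kg*m^2/s

972 kg*m^2/s


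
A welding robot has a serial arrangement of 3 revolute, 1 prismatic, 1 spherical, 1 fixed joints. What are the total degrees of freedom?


Given: serial robot with 3 revolute, 1 prismatic, 1 spherical, 1 fixed joints
DOF contribution per joint type: revolute=1, prismatic=1, spherical=3, fixed=0
DOF = 3*1 + 1*1 + 1*3 + 1*0
DOF = 7

7


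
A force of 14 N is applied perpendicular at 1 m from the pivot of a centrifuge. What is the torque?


Given: F = 14 N, r = 1 m, angle = 90 deg (perpendicular)
Using tau = F * r * sin(90)
sin(90) = 1
tau = 14 * 1 * 1
tau = 14 Nm

14 Nm


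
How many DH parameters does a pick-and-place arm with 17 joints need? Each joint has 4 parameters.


Given: 17 joints, 4 DH parameters per joint (d, theta, a, alpha)
Total DH parameters = number_of_joints * 4
Total = 17 * 4
Total = 68

68


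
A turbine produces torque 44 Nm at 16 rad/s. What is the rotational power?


Given: tau = 44 Nm, omega = 16 rad/s
Using P = tau * omega
P = 44 * 16
P = 704 W

704 W


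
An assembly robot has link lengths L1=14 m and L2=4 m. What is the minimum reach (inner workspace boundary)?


Given: L1 = 14 m, L2 = 4 m
For a 2-link planar arm, min reach = |L1 - L2| (second link folded back)
Min reach = |14 - 4|
Min reach = 10 m

10 m


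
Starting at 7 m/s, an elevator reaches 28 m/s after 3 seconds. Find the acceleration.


Given: initial velocity v0 = 7 m/s, final velocity v = 28 m/s, time t = 3 s
Using a = (v - v0) / t
a = (28 - 7) / 3
a = 21 / 3
a = 7 m/s^2

7 m/s^2


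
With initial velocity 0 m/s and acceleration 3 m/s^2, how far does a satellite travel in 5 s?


Given: v0 = 0 m/s, a = 3 m/s^2, t = 5 s
Using s = v0*t + (1/2)*a*t^2
s = 0*5 + (1/2)*3*5^2
s = 0 + (1/2)*75
s = 0 + 75/2
s = 75/2

75/2 m


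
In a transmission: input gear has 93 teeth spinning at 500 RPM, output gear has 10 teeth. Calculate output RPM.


Given: N1 = 93 teeth, w1 = 500 RPM, N2 = 10 teeth
Using N1*w1 = N2*w2
w2 = N1*w1 / N2
w2 = 93*500 / 10
w2 = 46500 / 10
w2 = 4650 RPM

4650 RPM


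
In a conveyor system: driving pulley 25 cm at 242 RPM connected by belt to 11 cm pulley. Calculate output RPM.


Given: D1 = 25 cm, w1 = 242 RPM, D2 = 11 cm
Using D1*w1 = D2*w2
w2 = D1*w1 / D2
w2 = 25*242 / 11
w2 = 6050 / 11
w2 = 550 RPM

550 RPM


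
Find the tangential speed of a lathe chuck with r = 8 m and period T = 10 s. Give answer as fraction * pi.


Given: radius r = 8 m, period T = 10 s
Using v = 2*pi*r / T
v = 2*pi*8 / 10
v = 16*pi / 10
v = 8/5*pi m/s

8/5*pi m/s


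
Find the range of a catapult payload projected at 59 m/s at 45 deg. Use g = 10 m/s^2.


Given: v0 = 59 m/s, theta = 45 deg, g = 10 m/s^2
sin(2*45) = sin(90) = 1
Using R = v0^2 * sin(2*theta) / g
R = 59^2 * 1 / 10
R = 3481 / 10
R = 3481/10 m

3481/10 m


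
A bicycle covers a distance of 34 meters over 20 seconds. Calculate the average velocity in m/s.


Given: distance d = 34 m, time t = 20 s
Using v = d / t
v = 34 / 20
v = 17/10 m/s

17/10 m/s


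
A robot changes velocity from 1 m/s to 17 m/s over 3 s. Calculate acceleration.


Given: initial velocity v0 = 1 m/s, final velocity v = 17 m/s, time t = 3 s
Using a = (v - v0) / t
a = (17 - 1) / 3
a = 16 / 3
a = 16/3 m/s^2

16/3 m/s^2


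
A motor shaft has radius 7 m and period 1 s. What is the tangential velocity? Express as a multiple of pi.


Given: radius r = 7 m, period T = 1 s
Using v = 2*pi*r / T
v = 2*pi*7 / 1
v = 14*pi / 1
v = 14*pi m/s

14*pi m/s


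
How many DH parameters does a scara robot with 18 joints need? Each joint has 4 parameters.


Given: 18 joints, 4 DH parameters per joint (d, theta, a, alpha)
Total DH parameters = number_of_joints * 4
Total = 18 * 4
Total = 72

72


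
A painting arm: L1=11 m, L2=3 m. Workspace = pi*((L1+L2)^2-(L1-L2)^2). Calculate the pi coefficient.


Given: L1 = 11, L2 = 3
(L1+L2)^2 = (14)^2 = 196
(L1-L2)^2 = (8)^2 = 64
Difference = 196 - 64 = 132
This equals 4*L1*L2 = 4*11*3 = 132
Workspace area = 132*pi

132


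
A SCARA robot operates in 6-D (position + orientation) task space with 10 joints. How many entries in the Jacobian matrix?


Given: task space dimension = 6, joints = 10
Jacobian is a 6 x 10 matrix
Total entries = rows * columns
Total = 6 * 10
Total = 60

60


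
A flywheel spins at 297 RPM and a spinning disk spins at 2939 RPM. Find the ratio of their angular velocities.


Given: RPM_A = 297, RPM_B = 2939
omega = 2*pi*RPM/60, so omega_A/omega_B = RPM_A / RPM_B
omega_A/omega_B = 297 / 2939
omega_A/omega_B = 297/2939

297/2939


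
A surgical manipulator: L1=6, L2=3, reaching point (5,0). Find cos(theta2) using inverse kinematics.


Given: L1 = 6, L2 = 3, target (x, y) = (5, 0)
Using cos(theta2) = (x^2 + y^2 - L1^2 - L2^2) / (2*L1*L2)
x^2 + y^2 = 5^2 + 0 = 25
L1^2 + L2^2 = 36 + 9 = 45
Numerator = 25 - 45 = -20
Denominator = 2*6*3 = 36
cos(theta2) = -20/36 = -5/9

-5/9


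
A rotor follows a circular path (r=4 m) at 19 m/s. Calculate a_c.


Given: v = 19 m/s, r = 4 m
Using a_c = v^2 / r
a_c = 19^2 / 4
a_c = 361 / 4
a_c = 361/4 m/s^2

361/4 m/s^2


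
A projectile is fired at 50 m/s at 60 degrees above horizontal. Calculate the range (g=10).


Given: v0 = 50 m/s, theta = 60 deg, g = 10 m/s^2
sin(2*60) = sin(120) = sqrt(3)/2
Using R = v0^2 * sin(2*theta) / g
R = 50^2 * (sqrt(3)/2) / 10
R = 2500 * sqrt(3) / 20
R = 125*sqrt(3) m

125*sqrt(3) m


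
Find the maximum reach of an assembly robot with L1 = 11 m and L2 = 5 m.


Given: L1 = 11 m, L2 = 5 m
For a 2-link planar arm, max reach = L1 + L2 (fully extended)
Max reach = 11 + 5
Max reach = 16 m

16 m


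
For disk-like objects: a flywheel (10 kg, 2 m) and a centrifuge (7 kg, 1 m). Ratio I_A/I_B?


Given: M1=10 kg, R1=2 m, M2=7 kg, R2=1 m
For a disk: I = (1/2)*M*R^2, so I_A/I_B = (M1*R1^2)/(M2*R2^2)
M1*R1^2 = 10*4 = 40
M2*R2^2 = 7*1 = 7
I_A/I_B = 40/7 = 40/7

40/7


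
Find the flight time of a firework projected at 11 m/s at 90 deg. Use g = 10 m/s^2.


Given: v0 = 11 m/s, theta = 90 deg, g = 10 m/s^2
sin(90) = 1
Using T = 2*v0*sin(theta) / g
T = 2*11*1 / 10
T = 22 / 10
T = 11/5 s

11/5 s


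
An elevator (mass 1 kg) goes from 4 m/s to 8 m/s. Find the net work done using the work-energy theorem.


Given: m = 1 kg, v0 = 4 m/s, v = 8 m/s
Using W = (1/2)*m*(v^2 - v0^2)
v^2 = 8^2 = 64
v0^2 = 4^2 = 16
v^2 - v0^2 = 64 - 16 = 48
W = (1/2)*1*48 = 24 J

24 J


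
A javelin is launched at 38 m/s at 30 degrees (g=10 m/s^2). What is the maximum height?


Given: v0 = 38 m/s, theta = 30 deg, g = 10 m/s^2
sin^2(30) = 1/4
Using H = v0^2 * sin^2(theta) / (2*g)
H = 38^2 * 1/4 / (2*10)
H = 1444 * 1/4 / 20
H = 361 / 20
H = 361/20 m

361/20 m


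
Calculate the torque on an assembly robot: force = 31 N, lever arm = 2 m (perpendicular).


Given: F = 31 N, r = 2 m, angle = 90 deg (perpendicular)
Using tau = F * r * sin(90)
sin(90) = 1
tau = 31 * 2 * 1
tau = 62 Nm

62 Nm


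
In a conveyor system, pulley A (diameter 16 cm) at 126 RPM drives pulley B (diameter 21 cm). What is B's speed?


Given: D1 = 16 cm, w1 = 126 RPM, D2 = 21 cm
Using D1*w1 = D2*w2
w2 = D1*w1 / D2
w2 = 16*126 / 21
w2 = 2016 / 21
w2 = 96 RPM

96 RPM


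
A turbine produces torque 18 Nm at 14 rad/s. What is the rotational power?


Given: tau = 18 Nm, omega = 14 rad/s
Using P = tau * omega
P = 18 * 14
P = 252 W

252 W


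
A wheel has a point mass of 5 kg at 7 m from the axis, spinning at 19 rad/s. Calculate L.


Given: m = 5 kg, r = 7 m, omega = 19 rad/s
For a point mass: I = m*r^2
I = 5*7^2 = 5*49 = 245
L = I*omega = 245*19
L = 4655 kg*m^2/s

4655 kg*m^2/s


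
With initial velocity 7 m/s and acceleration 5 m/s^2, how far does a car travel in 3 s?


Given: v0 = 7 m/s, a = 5 m/s^2, t = 3 s
Using s = v0*t + (1/2)*a*t^2
s = 7*3 + (1/2)*5*3^2
s = 21 + (1/2)*45
s = 21 + 45/2
s = 87/2

87/2 m


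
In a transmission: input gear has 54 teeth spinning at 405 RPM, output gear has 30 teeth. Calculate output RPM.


Given: N1 = 54 teeth, w1 = 405 RPM, N2 = 30 teeth
Using N1*w1 = N2*w2
w2 = N1*w1 / N2
w2 = 54*405 / 30
w2 = 21870 / 30
w2 = 729 RPM

729 RPM


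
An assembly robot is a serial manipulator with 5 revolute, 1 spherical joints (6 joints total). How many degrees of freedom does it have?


Given: serial robot with 5 revolute, 1 spherical joints
DOF contribution per joint type: revolute=1, prismatic=1, spherical=3, fixed=0
DOF = 5*1 + 1*3
DOF = 8

8


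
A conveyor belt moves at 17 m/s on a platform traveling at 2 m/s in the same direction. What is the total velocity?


Given: object velocity = 17 m/s, platform velocity = 2 m/s (same direction)
Using classical velocity addition: v_total = v_object + v_platform
v_total = 17 + 2
v_total = 19 m/s

19 m/s


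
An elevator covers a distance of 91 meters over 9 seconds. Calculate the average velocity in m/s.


Given: distance d = 91 m, time t = 9 s
Using v = d / t
v = 91 / 9
v = 91/9 m/s

91/9 m/s


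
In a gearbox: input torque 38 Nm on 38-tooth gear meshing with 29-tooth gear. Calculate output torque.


Given: N1 = 38, N2 = 29, T1 = 38 Nm
Using T2/T1 = N2/N1
T2 = T1 * N2 / N1
T2 = 38 * 29 / 38
T2 = 1102 / 38
T2 = 29 Nm

29 Nm


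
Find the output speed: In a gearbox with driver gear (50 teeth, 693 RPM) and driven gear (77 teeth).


Given: N1 = 50 teeth, w1 = 693 RPM, N2 = 77 teeth
Using N1*w1 = N2*w2
w2 = N1*w1 / N2
w2 = 50*693 / 77
w2 = 34650 / 77
w2 = 450 RPM

450 RPM


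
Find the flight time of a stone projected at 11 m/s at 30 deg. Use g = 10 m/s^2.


Given: v0 = 11 m/s, theta = 30 deg, g = 10 m/s^2
sin(30) = 1/2
Using T = 2*v0*sin(theta) / g
T = 2*11*1/2 / 10
T = 11 / 10
T = 11/10 s

11/10 s


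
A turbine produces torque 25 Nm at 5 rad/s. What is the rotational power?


Given: tau = 25 Nm, omega = 5 rad/s
Using P = tau * omega
P = 25 * 5
P = 125 W

125 W


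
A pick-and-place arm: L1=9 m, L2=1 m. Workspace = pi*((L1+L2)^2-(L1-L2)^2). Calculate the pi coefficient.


Given: L1 = 9, L2 = 1
(L1+L2)^2 = (10)^2 = 100
(L1-L2)^2 = (8)^2 = 64
Difference = 100 - 64 = 36
This equals 4*L1*L2 = 4*9*1 = 36
Workspace area = 36*pi

36


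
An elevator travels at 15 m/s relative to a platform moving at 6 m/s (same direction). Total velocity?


Given: object velocity = 15 m/s, platform velocity = 6 m/s (same direction)
Using classical velocity addition: v_total = v_object + v_platform
v_total = 15 + 6
v_total = 21 m/s

21 m/s


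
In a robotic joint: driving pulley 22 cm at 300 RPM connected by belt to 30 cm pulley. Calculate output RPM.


Given: D1 = 22 cm, w1 = 300 RPM, D2 = 30 cm
Using D1*w1 = D2*w2
w2 = D1*w1 / D2
w2 = 22*300 / 30
w2 = 6600 / 30
w2 = 220 RPM

220 RPM


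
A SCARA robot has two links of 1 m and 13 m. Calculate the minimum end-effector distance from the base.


Given: L1 = 1 m, L2 = 13 m
For a 2-link planar arm, min reach = |L1 - L2| (second link folded back)
Min reach = |1 - 13|
Min reach = 12 m

12 m


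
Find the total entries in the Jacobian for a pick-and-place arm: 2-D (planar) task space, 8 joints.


Given: task space dimension = 2, joints = 8
Jacobian is a 2 x 8 matrix
Total entries = rows * columns
Total = 2 * 8
Total = 16

16
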